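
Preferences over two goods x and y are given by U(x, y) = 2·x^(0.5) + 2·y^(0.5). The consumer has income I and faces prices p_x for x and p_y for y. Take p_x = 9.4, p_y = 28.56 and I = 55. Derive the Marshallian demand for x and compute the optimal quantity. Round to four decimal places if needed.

x* = 4.4022

MU_x ∝ 2·x^(-0.5), MU_y ∝ 2·y^(-0.5), so MRS = (y/x)^(0.5) = p_x/p_y.
Hence y/x = (p_x/p_y)^(1/(0.5)), i.e. raised to the 2 power.
Substitute y = (y/x)·x into the budget: x* = I/(p_x + p_y·(y/x)).
Numerically y/x = 0.108328, so x* = 55/(9.4 + 28.56·0.108328) = 4.4022.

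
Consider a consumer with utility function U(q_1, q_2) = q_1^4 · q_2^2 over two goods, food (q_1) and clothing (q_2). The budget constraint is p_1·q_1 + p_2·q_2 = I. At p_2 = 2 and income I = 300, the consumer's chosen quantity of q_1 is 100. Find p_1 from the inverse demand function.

p_1 = 2

Tangency: MRS = 2·q_2/q_1 = p_1/p_2.
So 4·p_2·q_2 = 2·p_1·q_1; combined with the budget, a share 2/3 of income goes to q_1.
Demand: q_1*(p_1,p_2,I) = 2/3·I/p_1 and q_2* = 1/3·I/p_2.
Set q_1* = 100 in the demand function and solve for p_1: p_1 = 2.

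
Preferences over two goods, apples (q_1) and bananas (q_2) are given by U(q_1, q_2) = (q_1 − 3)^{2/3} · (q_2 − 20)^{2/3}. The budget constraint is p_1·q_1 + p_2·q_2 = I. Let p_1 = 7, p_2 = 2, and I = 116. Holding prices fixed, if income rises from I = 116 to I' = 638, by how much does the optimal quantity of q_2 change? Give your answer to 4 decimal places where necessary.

Δq_2* = 130.5

Substituting into the budget: q_1* = 3 + 0.5·(I − 3·p_1 − 20·p_2)/p_1, and q_2* = 20 + 0.5·(…)/p_2.
Discretionary income = 116 − 3·7 − 20·2 = 55; q_2* = 20 + 0.5·55/2 = 33.75.
At I' = 638: q_2* = 164.25. Change: 164.25 − 33.75 = 130.5.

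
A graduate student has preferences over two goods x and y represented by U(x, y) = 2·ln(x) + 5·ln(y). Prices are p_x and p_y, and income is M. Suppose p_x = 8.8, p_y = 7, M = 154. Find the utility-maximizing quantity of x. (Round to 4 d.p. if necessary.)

Tangency: MRS = (2/5)·y/x = p_x/p_y.
Rearranging, p_y·y = (5/2)·p_x·x. Substituting into the budget gives p_x·x·(1 + (5/2)) = M.
Demand: x*(p_x,p_y,M) = 2/7·M/p_x and y* = 5/7·M/p_y.
At p_x=8.8, p_y=7, M=154: x* = 2/7·154/8.8 = 5.

x* = 5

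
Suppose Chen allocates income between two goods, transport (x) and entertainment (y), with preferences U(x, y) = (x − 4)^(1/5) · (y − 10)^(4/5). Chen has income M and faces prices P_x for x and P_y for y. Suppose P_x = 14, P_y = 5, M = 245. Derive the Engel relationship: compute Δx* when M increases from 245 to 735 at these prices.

Substituting into the budget: x* = 4 + 0.2·(M − 4·P_x − 10·P_y)/P_x, and y* = 10 + 0.8·(…)/P_y.
Discretionary income = 245 − 4·14 − 10·5 = 139; x* = 4 + 0.2·139/14 = 5.9857.
At M' = 735: x* = 12.9857. Change: 12.9857 − 5.9857 = 7.

Δx* = 7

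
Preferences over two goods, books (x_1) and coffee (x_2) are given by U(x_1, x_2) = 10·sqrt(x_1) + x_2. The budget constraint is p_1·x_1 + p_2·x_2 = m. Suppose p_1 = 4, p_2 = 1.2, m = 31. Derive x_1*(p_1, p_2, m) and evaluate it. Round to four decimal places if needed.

x_1* = 2.25

Set MRS = p_1/p_2: 5·x_1^(−1/2) = p_1/p_2.
Solve: √x_1 = 5·p_2/p_1, so x_1*(p_1,p_2) = (5·p_2/p_1)², and x_2* = (m − p_1·x_1*)/p_2.
Plugging in: x_1* = (5·1.2/4)² = 2.25.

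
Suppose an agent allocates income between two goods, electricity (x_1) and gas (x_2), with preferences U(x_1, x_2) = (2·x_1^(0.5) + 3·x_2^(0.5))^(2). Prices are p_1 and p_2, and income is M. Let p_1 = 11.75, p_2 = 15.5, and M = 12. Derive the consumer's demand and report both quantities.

x_1* = 0.3775, x_2* = 0.4881

From the CES first-order condition, (2/3)·(x_2/x_1)^(0.5) = p_1/p_2.
Hence x_2/x_1 = ((3/2)·p_1/p_2)^(1/(0.5)), i.e. raised to the 2 power.
Substitute x_2 = (x_2/x_1)·x_1 into the budget: x_1* = M/(p_1 + p_2·(x_2/x_1)).
Numerically x_2/x_1 = 1.292989, so x_1* = 12/(11.75 + 15.5·1.292989) = 0.3775 and x_2* = 1.292989·0.3775 = 0.4881.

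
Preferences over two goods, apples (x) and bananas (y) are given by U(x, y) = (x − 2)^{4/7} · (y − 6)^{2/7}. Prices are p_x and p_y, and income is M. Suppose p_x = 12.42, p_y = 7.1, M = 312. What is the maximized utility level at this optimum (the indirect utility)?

Let x' = x−2, y' = y−6. MRS = 2·y'/x' = p_x/p_y.
Substituting into the budget: x* = 2 + 2/3·(M − 2·p_x − 6·p_y)/p_x, and y* = 6 + 1/3·(…)/p_y.
Discretionary income = 312 − 2·12.42 − 6·7.1 = 244.56; x* = 2 + 2/3·244.56/12.42 = 15.1272; y* = 6 + 1/3·244.56/7.1 = 17.4817.
Utility at the optimum: U(15.1272, 17.4817) = 8.7461.

V = 8.7461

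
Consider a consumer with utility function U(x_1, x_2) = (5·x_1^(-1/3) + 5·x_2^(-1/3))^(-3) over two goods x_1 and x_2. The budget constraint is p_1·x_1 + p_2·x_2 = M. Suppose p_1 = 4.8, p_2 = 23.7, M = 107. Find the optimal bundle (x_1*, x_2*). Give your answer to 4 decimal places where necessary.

Numerically x_2/x_1 = 0.301905, so x_1* = 107/(4.8 + 23.7·0.301905) = 8.9501 and x_2* = 0.301905·8.9501 = 2.7021.

x_1* = 8.9501, x_2* = 2.7021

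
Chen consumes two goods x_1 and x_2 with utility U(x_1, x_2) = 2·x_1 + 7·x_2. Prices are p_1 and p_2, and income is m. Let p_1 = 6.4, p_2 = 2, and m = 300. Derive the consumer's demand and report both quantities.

x_1* = 0, x_2* = 150

Perfect substitutes: compare marginal utility per dollar. 2/p_1 vs 7/p_2 → 0.3125 vs 3.5.
x_2 gives more utility per dollar, so spend all income on x_2: x_2* = m/p_2, x_1* = 0.
Numerically: x_1* = 0, x_2* = 150.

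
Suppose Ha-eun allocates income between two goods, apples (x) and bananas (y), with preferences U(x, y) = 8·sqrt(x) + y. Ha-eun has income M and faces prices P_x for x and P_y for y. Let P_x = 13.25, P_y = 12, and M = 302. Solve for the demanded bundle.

x* = 13.1235, y* = 10.6761

MU_x = 4/√x, MU_y = 1. Tangency: 4/√x = P_x/P_y.
Solve: √x = 4·P_y/P_x, so x*(P_x,P_y) = (4·P_y/P_x)², and y* = (M − P_x·x*)/P_y.
Plugging in: x* = (4·12/13.25)² = 13.1235, y* = 10.6761.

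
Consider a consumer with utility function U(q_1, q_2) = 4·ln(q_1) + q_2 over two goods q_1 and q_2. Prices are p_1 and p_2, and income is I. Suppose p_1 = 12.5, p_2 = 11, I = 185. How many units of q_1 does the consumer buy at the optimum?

So q_1*(p_1,p_2) = 4·p_2/p_1, independent of income; and q_2* = (I − 4·p_2)/p_2.
At the given prices: q_1* = 4·11/12.5 = 3.52.

q_1* = 3.52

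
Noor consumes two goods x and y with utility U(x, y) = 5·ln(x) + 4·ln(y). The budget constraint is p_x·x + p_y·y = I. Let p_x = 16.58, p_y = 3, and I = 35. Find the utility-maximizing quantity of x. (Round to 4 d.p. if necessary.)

MU_x/MU_y = (5·y)/(4·x); tangency sets this equal to p_x/p_y.
So 5·p_y·y = 4·p_x·x; combined with the budget, a share 5/9 of income goes to x.
Demand: x*(p_x,p_y,I) = 5/9·I/p_x and y* = 4/9·I/p_y.
At p_x=16.58, p_y=3, I=35: x* = 5/9·35/16.58 = 1.1728.

x* = 1.1728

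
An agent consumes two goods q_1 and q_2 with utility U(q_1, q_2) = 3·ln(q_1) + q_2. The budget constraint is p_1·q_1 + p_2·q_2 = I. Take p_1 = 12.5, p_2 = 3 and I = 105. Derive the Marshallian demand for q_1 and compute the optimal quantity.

MU_q_1 = 3/q_1, MU_q_2 = 1. Tangency: 3/q_1 = p_1/p_2.
So q_1*(p_1,p_2) = 3·p_2/p_1, independent of income; and q_2* = (I − 3·p_2)/p_2.
At the given prices: q_1* = 3·3/12.5 = 0.72.

q_1* = 0.72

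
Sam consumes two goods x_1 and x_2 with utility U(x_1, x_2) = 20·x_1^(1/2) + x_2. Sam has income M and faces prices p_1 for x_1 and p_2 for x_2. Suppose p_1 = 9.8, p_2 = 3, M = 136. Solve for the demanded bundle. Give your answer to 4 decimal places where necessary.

MU_x_1 = 10/√x_1, MU_x_2 = 1. Tangency: 10/√x_1 = p_1/p_2.
Thus x_1* = (10·p_2/p_1)² — independent of M — with the rest of income spent on x_2.
Plugging in: x_1* = (10·3/9.8)² = 9.3711, x_2* = 14.7211.

x_1* = 9.3711, x_2* = 14.7211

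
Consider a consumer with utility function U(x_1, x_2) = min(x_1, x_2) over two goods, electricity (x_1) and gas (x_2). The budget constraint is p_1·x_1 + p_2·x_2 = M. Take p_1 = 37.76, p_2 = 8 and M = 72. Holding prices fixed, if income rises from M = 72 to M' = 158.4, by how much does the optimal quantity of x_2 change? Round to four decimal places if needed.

Leontief preferences: the optimum is at the kink where x_1/1 = x_2/1, i.e. x_2 = x_1.
Budget: p_1·x_1 + p_2·x_1 = M, so (p_1 + p_2)·x_1 = M.
Demand: x_1*(p_1,p_2,M) = M/(p_1 + p_2), x_2* = M/(p_1 + p_2).
Here 37.76 + 8 = 45.76, giving x_2* = 1.5734.
At M' = 158.4: x_2* = 3.4615. Change: 3.4615 − 1.5734 = 1.8881.

Δx_2* = 1.8881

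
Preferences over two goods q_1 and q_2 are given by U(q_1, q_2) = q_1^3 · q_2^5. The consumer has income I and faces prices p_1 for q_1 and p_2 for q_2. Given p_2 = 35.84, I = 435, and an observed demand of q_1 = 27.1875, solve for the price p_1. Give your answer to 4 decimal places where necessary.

Tangency: MRS = (3/5)·q_2/q_1 = p_1/p_2.
So 3·p_2·q_2 = 5·p_1·q_1; combined with the budget, a share 0.375 of income goes to q_1.
Demand: q_1*(p_1,p_2,I) = 0.375·I/p_1 and q_2* = 0.625·I/p_2.
Set q_1* = 27.1875 in the demand function and solve for p_1: p_1 = 6.

p_1 = 6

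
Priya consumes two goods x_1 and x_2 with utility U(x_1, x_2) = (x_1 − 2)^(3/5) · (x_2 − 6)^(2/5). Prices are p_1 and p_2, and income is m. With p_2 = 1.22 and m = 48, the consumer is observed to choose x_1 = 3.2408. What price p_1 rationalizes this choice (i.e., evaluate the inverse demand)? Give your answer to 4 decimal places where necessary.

p_1 = 10

MRS = (3/2)·(x_2−6)/(x_1−2). Tangency with p_1/p_2 gives x_2−6 = (2/3)·(p_1/p_2)·(x_1−2).
Substituting into the budget: x_1* = 2 + 0.6·(m − 2·p_1 − 6·p_2)/p_1, and x_2* = 6 + 0.4·(…)/p_2.
Set x_1* = 3.2408 in the demand function and solve for p_1: p_1 = 10.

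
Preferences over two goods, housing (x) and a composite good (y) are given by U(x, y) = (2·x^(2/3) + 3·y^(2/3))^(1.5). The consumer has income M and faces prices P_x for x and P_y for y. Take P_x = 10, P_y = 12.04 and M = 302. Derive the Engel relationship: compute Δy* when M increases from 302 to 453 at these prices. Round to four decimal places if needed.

With the ratio pinned down, the budget gives x* = M/(P_x + P_y·(y/x)) and y* = (y/x)·x*.
Numerically y/x = 1.933723, so x* = 302/(10 + 12.04·1.933723) = 9.074 and y* = 1.933723·9.074 = 17.5465.
At M' = 453: y* = 26.3198. Change: 26.3198 − 17.5465 = 8.7733.

Δy* = 8.7733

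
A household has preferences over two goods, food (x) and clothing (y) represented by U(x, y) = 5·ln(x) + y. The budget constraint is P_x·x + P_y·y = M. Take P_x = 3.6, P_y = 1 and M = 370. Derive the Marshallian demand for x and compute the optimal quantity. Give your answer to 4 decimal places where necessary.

Set MRS = P_x/P_y: (5/x)/1 = P_x/P_y.
So x*(P_x,P_y) = 5·P_y/P_x, independent of income; and y* = (M − 5·P_y)/P_y.
At the given prices: x* = 5·1/3.6 = 1.3889.

x* = 1.3889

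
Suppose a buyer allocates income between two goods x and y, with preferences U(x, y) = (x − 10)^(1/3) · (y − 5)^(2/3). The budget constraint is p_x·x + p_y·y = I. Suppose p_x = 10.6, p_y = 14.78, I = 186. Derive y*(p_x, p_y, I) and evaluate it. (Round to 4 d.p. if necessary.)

Let x' = x−10, y' = y−5. MRS = (1/2)·y'/x' = p_x/p_y.
Substituting into the budget: x* = 10 + 1/3·(I − 10·p_x − 5·p_y)/p_x, and y* = 5 + 2/3·(…)/p_y.
Discretionary income = 186 − 10·10.6 − 5·14.78 = 6.1; y* = 5 + 2/3·6.1/14.78 = 5.2751.

y* = 5.2751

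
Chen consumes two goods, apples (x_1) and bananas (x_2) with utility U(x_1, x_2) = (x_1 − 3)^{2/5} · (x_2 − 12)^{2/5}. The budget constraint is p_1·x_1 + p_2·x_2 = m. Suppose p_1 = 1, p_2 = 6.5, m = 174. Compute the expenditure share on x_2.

Discretionary income = 174 − 3·1 − 12·6.5 = 93; x_1* = 3 + 0.5·93/1 = 49.5; x_2* = 12 + 0.5·93/6.5 = 19.1538.
Expenditure on x_2: 6.5·19.1538 = 124.5; share = 0.7155.

share on x_2 = 0.7155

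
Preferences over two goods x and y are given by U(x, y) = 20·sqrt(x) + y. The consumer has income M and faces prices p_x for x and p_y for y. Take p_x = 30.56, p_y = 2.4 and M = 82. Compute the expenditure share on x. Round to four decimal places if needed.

share on x = 0.2299

Set MRS = p_x/p_y: 10·x^(−1/2) = p_x/p_y.
Thus x* = (10·p_y/p_x)² — independent of M — with the rest of income spent on y.
Plugging in: x* = (10·2.4/30.56)² = 0.6168, y* = 26.3133.
Expenditure on x: 30.56·0.6168 = 18.8482; share = 0.2299.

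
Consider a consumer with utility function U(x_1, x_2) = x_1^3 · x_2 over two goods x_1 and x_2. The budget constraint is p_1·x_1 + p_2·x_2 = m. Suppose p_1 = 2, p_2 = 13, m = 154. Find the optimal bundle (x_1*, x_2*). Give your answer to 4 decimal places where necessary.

x_1* = 57.75, x_2* = 2.9615

The MRS is 3·x_2/x_1. Set MRS = p_1/p_2.
So 3·p_2·x_2 = p_1·x_1; combined with the budget, a share 0.75 of income goes to x_1.
Demand: x_1*(p_1,p_2,m) = 0.75·m/p_1 and x_2* = 0.25·m/p_2.
At p_1=2, p_2=13, m=154: x_1* = 0.75·154/2 = 57.75, x_2* = 2.9615.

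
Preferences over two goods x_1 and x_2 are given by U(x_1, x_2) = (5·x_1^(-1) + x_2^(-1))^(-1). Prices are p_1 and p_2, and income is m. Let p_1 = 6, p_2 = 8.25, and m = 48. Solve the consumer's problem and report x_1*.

MRS = MU_x_1/MU_x_2 = 5·(x_2/x_1)^(2). Set equal to p_1/p_2.
Hence x_2/x_1 = ((1/5)·p_1/p_2)^(1/(2)), i.e. raised to the 0.5 power.
Substitute x_2 = (x_2/x_1)·x_1 into the budget: x_1* = m/(p_1 + p_2·(x_2/x_1)).
Numerically x_2/x_1 = 0.381385, so x_1* = 48/(6 + 8.25·0.381385) = 5.248.

x_1* = 5.248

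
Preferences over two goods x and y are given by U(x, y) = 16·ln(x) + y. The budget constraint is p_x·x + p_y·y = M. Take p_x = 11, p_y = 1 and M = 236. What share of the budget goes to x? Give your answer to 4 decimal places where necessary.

Set MRS = p_x/p_y: (16/x)/1 = p_x/p_y.
So x*(p_x,p_y) = 16·p_y/p_x, independent of income; and y* = (M − 16·p_y)/p_y.
At the given prices: x* = 16·1/11 = 1.4545, and y* = 220.
Expenditure on x: 11·1.4545 = 16; share = 0.0678.

share on x = 0.0678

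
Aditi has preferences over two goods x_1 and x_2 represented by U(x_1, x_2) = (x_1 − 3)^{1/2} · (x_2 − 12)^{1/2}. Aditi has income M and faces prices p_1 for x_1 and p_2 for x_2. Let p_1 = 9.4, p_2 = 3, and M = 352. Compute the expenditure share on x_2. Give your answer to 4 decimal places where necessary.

share on x_2 = 0.5111

This is Cobb-Douglas in (x_1−3, x_2−12): tangency gives 0.5·p_2·(x_2−12) = 0.5·p_1·(x_1−3).
Substituting into the budget: x_1* = 3 + 0.5·(M − 3·p_1 − 12·p_2)/p_1, and x_2* = 12 + 0.5·(…)/p_2.
Discretionary income = 352 − 3·9.4 − 12·3 = 287.8; x_1* = 3 + 0.5·287.8/9.4 = 18.3085; x_2* = 12 + 0.5·287.8/3 = 59.9667.
Expenditure on x_2: 3·59.9667 = 179.9; share = 0.5111.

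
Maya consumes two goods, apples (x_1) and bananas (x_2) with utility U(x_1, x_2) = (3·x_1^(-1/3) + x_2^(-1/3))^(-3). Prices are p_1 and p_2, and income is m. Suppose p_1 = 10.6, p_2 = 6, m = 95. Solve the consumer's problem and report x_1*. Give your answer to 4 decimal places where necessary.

x_1* = 6.492

MU_x_1 ∝ 3·x_1^(-4/3), MU_x_2 ∝ x_2^(-4/3), so MRS = 3·(x_2/x_1)^(4/3) = p_1/p_2.
Solve for the ratio: x_2/x_1 = [(1/3)·p_1/p_2]^(0.75).
With the ratio pinned down, the budget gives x_1* = m/(p_1 + p_2·(x_2/x_1)) and x_2* = (x_2/x_1)·x_1*.
Numerically x_2/x_1 = 0.672241, so x_1* = 95/(10.6 + 6·0.672241) = 6.492.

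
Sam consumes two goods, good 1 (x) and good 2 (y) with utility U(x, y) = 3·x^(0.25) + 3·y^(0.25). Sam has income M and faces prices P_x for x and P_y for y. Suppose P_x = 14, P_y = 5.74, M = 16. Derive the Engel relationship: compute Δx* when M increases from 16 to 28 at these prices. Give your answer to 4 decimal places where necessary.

Δx* = 0.3654

From the CES first-order condition, (y/x)^(0.75) = P_x/P_y.
Hence y/x = (P_x/P_y)^(1/(0.75)), i.e. raised to the 4/3 power.
Substitute y = (y/x)·x into the budget: x* = M/(P_x + P_y·(y/x)).
Numerically y/x = 3.283131, so x* = 16/(14 + 5.74·3.283131) = 0.4871.
At M' = 28: x* = 0.8525. Change: 0.8525 − 0.4871 = 0.3654.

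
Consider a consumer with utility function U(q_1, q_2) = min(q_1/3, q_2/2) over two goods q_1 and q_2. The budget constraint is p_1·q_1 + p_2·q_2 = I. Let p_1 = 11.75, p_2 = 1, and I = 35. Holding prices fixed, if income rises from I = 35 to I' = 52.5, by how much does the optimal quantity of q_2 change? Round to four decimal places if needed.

Leontief preferences: the optimum is at the kink where q_1/3 = q_2/2, i.e. q_2 = (2/3)·q_1.
Budget: p_1·q_1 + p_2·(2/3)·q_1 = I, so (3·p_1 + 2·p_2)·q_1 = 3·I.
Demand: q_1*(p_1,p_2,I) = 3·I/(3·p_1 + 2·p_2), q_2* = 2·I/(3·p_1 + 2·p_2).
Here 3·11.75 + 2·1 = 37.25, giving q_2* = 1.8792.
At I' = 52.5: q_2* = 2.8188. Change: 2.8188 − 1.8792 = 0.9396.

Δq_2* = 0.9396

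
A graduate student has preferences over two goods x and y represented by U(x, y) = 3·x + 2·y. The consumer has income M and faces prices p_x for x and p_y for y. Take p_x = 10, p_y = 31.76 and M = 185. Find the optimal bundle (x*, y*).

x* = 18.5, y* = 0

Linear utility — the consumer picks whichever good has higher MU/price: 3/10 = 0.3 vs 2/31.76 = 0.063.
x gives more utility per dollar, so spend all income on x: x* = M/p_x, y* = 0.
Numerically: x* = 18.5, y* = 0.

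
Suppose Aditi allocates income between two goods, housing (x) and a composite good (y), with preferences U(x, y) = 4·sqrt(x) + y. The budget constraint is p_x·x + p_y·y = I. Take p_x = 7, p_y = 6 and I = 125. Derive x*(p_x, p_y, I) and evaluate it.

x* = 2.9388

MU_x = 2/√x, MU_y = 1. Tangency: 2/√x = p_x/p_y.
Thus x* = (2·p_y/p_x)² — independent of I — with the rest of income spent on y.
Plugging in: x* = (2·6/7)² = 2.9388.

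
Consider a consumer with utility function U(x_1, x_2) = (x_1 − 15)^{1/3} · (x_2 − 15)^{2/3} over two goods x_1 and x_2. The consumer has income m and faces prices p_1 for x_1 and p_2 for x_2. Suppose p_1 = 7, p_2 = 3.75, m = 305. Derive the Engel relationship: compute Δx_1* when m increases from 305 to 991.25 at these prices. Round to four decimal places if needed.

This is Cobb-Douglas in (x_1−15, x_2−15): tangency gives 1/3·p_2·(x_2−15) = 2/3·p_1·(x_1−15).
Substituting into the budget: x_1* = 15 + 1/3·(m − 15·p_1 − 15·p_2)/p_1, and x_2* = 15 + 2/3·(…)/p_2.
Discretionary income = 305 − 15·7 − 15·3.75 = 143.75; x_1* = 15 + 1/3·143.75/7 = 21.8452.
At m' = 991.25: x_1* = 54.5238. Change: 54.5238 − 21.8452 = 32.6786.

Δx_1* = 32.6786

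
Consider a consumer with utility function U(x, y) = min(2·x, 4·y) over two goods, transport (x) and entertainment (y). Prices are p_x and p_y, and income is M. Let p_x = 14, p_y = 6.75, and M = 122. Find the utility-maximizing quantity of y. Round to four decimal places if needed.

y* = 3.5108

Leontief preferences: the optimum is at the kink where x/4 = y/2, i.e. y = (1/2)·x.
Budget: p_x·x + p_y·(1/2)·x = M, so (4·p_x + 2·p_y)·x = 4·M.
Demand: x*(p_x,p_y,M) = 4·M/(4·p_x + 2·p_y), y* = 2·M/(4·p_x + 2·p_y).
Here 4·14 + 2·6.75 = 69.5, giving y* = 3.5108.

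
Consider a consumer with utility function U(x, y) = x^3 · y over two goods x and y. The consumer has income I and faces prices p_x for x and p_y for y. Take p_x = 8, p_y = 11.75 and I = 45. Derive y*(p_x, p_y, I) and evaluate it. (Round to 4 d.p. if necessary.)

MU_x/MU_y = (3·y)/(x); tangency sets this equal to p_x/p_y.
Rearranging, p_y·y = (1/3)·p_x·x. Substituting into the budget gives p_x·x·(1 + (1/3)) = I.
Demand: x*(p_x,p_y,I) = 0.75·I/p_x and y* = 0.25·I/p_y.
At p_x=8, p_y=11.75, I=45: y* = 0.25·45/11.75 = 0.9574.

y* = 0.9574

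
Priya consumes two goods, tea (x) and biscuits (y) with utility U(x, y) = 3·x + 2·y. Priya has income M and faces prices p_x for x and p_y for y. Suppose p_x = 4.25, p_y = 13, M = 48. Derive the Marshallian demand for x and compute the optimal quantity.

x* = 11.2941

Perfect substitutes: compare marginal utility per dollar. 3/p_x vs 2/p_y → 0.7059 vs 0.1538.
x gives more utility per dollar, so spend all income on x: x* = M/p_x, y* = 0.
Numerically: x* = 11.2941, y* = 0.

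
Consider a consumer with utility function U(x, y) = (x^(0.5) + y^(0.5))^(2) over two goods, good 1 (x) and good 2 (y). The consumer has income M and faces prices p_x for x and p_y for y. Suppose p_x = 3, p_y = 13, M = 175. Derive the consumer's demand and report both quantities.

Substitute y = (y/x)·x into the budget: x* = M/(p_x + p_y·(y/x)).
Numerically y/x = 0.053254, so x* = 175/(3 + 13·0.053254) = 47.3958 and y* = 0.053254·47.3958 = 2.524.

x* = 47.3958, y* = 2.524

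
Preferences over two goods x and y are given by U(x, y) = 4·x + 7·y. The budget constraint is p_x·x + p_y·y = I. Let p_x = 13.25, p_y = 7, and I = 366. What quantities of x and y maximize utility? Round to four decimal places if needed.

Perfect substitutes: compare marginal utility per dollar. 4/p_x vs 7/p_y → 0.3019 vs 1.
y gives more utility per dollar, so spend all income on y: y* = I/p_y, x* = 0.
Numerically: x* = 0, y* = 52.2857.

x* = 0, y* = 52.2857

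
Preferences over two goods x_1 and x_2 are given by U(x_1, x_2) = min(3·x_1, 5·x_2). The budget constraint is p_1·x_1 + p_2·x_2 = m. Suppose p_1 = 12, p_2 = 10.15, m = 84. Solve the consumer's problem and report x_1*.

Leontief preferences: the optimum is at the kink where x_1/5 = x_2/3, i.e. x_2 = (3/5)·x_1.
Budget: p_1·x_1 + p_2·(3/5)·x_1 = m, so (5·p_1 + 3·p_2)·x_1 = 5·m.
Demand: x_1*(p_1,p_2,m) = 5·m/(5·p_1 + 3·p_2), x_2* = 3·m/(5·p_1 + 3·p_2).
Here 5·12 + 3·10.15 = 90.45, giving x_1* = 4.6434.

x_1* = 4.6434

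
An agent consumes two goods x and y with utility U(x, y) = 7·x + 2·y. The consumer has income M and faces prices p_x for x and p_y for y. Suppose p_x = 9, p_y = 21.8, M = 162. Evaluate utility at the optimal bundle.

Linear utility — the consumer picks whichever good has higher MU/price: 7/9 = 0.7778 vs 2/21.8 = 0.0917.
x gives more utility per dollar, so spend all income on x: x* = M/p_x, y* = 0.
Numerically: x* = 18, y* = 0.
Utility at the optimum: U(18, 0) = 126.

V = 126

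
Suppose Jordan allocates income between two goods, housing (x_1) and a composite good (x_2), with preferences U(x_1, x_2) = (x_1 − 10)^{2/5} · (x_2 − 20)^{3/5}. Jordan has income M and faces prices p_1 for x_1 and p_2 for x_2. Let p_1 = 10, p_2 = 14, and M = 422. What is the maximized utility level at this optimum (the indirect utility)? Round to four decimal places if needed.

V = 1.751

After buying the subsistence bundle (10, 20), a share 0.4 of the remaining income goes to x_1: x_1* = 10 + 0.4·(M − 10p_1 − 20p_2)/p_1.
Discretionary income = 422 − 10·10 − 20·14 = 42; x_1* = 10 + 0.4·42/10 = 11.68; x_2* = 20 + 0.6·42/14 = 21.8.
Utility at the optimum: U(11.68, 21.8) = 1.751.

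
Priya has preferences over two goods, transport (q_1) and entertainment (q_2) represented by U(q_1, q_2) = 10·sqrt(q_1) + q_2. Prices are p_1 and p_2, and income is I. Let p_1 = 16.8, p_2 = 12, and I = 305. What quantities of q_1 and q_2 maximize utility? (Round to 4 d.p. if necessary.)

Utility is quasi-linear in q_2; the FOC for q_1 is 5/√q_1 = p_1/p_2.
Solve: √q_1 = 5·p_2/p_1, so q_1*(p_1,p_2) = (5·p_2/p_1)², and q_2* = (I − p_1·q_1*)/p_2.
Plugging in: q_1* = (5·12/16.8)² = 12.7551, q_2* = 7.5595.

q_1* = 12.7551, q_2* = 7.5595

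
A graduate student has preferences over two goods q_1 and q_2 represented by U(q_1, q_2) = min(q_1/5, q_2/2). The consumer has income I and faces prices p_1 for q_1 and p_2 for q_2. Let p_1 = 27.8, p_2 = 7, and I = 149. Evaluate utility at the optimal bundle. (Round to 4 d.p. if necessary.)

With perfect complements, no substitution: consume in ratio q_1:q_2 = 5:2.
Budget: p_1·q_1 + p_2·(2/5)·q_1 = I, so (5·p_1 + 2·p_2)·q_1 = 5·I.
Demand: q_1*(p_1,p_2,I) = 5·I/(5·p_1 + 2·p_2), q_2* = 2·I/(5·p_1 + 2·p_2).
Here 5·27.8 + 2·7 = 153, giving q_1* = 4.8693 and q_2* = 1.9477.
Utility at the optimum: U(4.8693, 1.9477) = 0.9739.

V = 0.9739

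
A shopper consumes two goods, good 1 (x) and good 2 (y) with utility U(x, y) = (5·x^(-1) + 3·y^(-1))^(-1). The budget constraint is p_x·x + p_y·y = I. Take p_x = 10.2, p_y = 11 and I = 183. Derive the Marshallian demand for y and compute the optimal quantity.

Numerically y/x = 0.745898, so x* = 183/(10.2 + 11·0.745898) = 9.943 and y* = 0.745898·9.943 = 7.4165.

y* = 7.4165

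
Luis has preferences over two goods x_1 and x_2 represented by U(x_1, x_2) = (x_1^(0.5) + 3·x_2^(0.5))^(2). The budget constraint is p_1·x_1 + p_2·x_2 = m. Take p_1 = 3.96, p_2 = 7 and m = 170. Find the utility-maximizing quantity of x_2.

MRS = MU_x_1/MU_x_2 = (1/3)·(x_2/x_1)^(0.5). Set equal to p_1/p_2.
Solve for the ratio: x_2/x_1 = [3·p_1/p_2]^(2).
With the ratio pinned down, the budget gives x_1* = m/(p_1 + p_2·(x_2/x_1)) and x_2* = (x_2/x_1)·x_1*.
Numerically x_2/x_1 = 2.880294, so x_1* = 170/(3.96 + 7·2.880294) = 7.0475 and x_2* = 2.880294·7.0475 = 20.2988.

x_2* = 20.2988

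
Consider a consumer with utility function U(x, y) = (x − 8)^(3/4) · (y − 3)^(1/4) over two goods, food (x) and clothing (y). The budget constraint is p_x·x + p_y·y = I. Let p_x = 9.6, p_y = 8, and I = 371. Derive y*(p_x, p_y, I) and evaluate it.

Let x' = x−8, y' = y−3. MRS = 3·y'/x' = p_x/p_y.
Substituting into the budget: x* = 8 + 0.75·(I − 8·p_x − 3·p_y)/p_x, and y* = 3 + 0.25·(…)/p_y.
Discretionary income = 371 − 8·9.6 − 3·8 = 270.2; y* = 3 + 0.25·270.2/8 = 11.4437.

y* = 11.4437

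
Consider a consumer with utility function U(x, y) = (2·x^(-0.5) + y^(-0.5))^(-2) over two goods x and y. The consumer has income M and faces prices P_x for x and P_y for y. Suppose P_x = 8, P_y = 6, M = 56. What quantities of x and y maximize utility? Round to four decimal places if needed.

MU_x ∝ 2·x^(-1.5), MU_y ∝ y^(-1.5), so MRS = 2·(y/x)^(1.5) = P_x/P_y.
Solve for the ratio: y/x = [(1/2)·P_x/P_y]^(2/3).
Substitute y = (y/x)·x into the budget: x* = M/(P_x + P_y·(y/x)).
Numerically y/x = 0.763143, so x* = 56/(8 + 6·0.763143) = 4.4519 and y* = 0.763143·4.4519 = 3.3974.

x* = 4.4519, y* = 3.3974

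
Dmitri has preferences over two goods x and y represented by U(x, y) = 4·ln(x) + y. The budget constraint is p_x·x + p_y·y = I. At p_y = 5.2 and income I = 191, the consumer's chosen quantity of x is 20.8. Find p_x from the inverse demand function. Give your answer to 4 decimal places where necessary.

p_x = 1

Set MRS = p_x/p_y: (4/x)/1 = p_x/p_y.
So x*(p_x,p_y) = 4·p_y/p_x, independent of income; and y* = (I − 4·p_y)/p_y.
Set x* = 20.8 in the demand function and solve for p_x: p_x = 1.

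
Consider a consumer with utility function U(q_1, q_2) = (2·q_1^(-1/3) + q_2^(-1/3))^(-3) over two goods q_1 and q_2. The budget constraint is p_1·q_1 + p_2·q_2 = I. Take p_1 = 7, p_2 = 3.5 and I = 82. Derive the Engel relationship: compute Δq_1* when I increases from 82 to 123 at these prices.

Δq_1* = 3.9048

Numerically q_2/q_1 = 1, so q_1* = 82/(7 + 3.5·1) = 7.8095.
At I' = 123: q_1* = 11.7143. Change: 11.7143 − 7.8095 = 3.9048.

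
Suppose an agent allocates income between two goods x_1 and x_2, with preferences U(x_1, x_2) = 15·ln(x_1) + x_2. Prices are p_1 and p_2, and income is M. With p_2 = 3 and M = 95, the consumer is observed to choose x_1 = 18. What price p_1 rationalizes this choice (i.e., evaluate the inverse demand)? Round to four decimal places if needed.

MU_x_1 = 15/x_1, MU_x_2 = 1. Tangency: 15/x_1 = p_1/p_2.
So x_1*(p_1,p_2) = 15·p_2/p_1, independent of income; and x_2* = (M − 15·p_2)/p_2.
Set x_1* = 18 in the demand function and solve for p_1: p_1 = 2.5.

p_1 = 2.5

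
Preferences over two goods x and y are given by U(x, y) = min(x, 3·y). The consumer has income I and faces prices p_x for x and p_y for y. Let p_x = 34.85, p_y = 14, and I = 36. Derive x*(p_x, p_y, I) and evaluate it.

x* = 0.911

Leontief preferences: the optimum is at the kink where x/3 = y/1, i.e. y = (1/3)·x.
Budget: p_x·x + p_y·(1/3)·x = I, so (3·p_x + p_y)·x = 3·I.
Demand: x*(p_x,p_y,I) = 3·I/(3·p_x + p_y), y* = I/(3·p_x + p_y).
Here 3·34.85 + 14 = 118.55, giving x* = 0.911.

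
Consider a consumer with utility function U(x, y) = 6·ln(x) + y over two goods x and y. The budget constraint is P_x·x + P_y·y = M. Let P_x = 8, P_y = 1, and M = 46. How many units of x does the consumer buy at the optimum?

MU_x = 6/x, MU_y = 1. Tangency: 6/x = P_x/P_y.
So x*(P_x,P_y) = 6·P_y/P_x, independent of income; and y* = (M − 6·P_y)/P_y.
At the given prices: x* = 6·1/8 = 0.75.

x* = 0.75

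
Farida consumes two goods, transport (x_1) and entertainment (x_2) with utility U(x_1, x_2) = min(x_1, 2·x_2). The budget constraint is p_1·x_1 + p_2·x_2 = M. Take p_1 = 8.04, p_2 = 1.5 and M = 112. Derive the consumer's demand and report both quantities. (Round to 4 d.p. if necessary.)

Leontief preferences: the optimum is at the kink where x_1/2 = x_2/1, i.e. x_2 = (1/2)·x_1.
Budget: p_1·x_1 + p_2·(1/2)·x_1 = M, so (2·p_1 + p_2)·x_1 = 2·M.
Demand: x_1*(p_1,p_2,M) = 2·M/(2·p_1 + p_2), x_2* = M/(2·p_1 + p_2).
Here 2·8.04 + 1.5 = 17.58, giving x_1* = 12.7418 and x_2* = 6.3709.

x_1* = 12.7418, x_2* = 6.3709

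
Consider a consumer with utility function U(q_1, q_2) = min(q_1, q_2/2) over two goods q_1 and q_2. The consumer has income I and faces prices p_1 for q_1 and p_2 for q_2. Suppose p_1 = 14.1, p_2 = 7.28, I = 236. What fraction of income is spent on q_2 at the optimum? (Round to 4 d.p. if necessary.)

share on q_2 = 0.508

Here 14.1 + 2·7.28 = 28.66, giving q_1* = 8.2345 and q_2* = 16.4689.
Expenditure on q_2: 7.28·16.4689 = 119.8939; share = 0.508.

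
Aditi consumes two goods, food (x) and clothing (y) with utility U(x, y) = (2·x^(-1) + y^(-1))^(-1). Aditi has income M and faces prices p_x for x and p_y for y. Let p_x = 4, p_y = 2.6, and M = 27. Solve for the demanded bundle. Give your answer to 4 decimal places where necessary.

x* = 4.2991, y* = 3.7706

MRS = MU_x/MU_y = 2·(y/x)^(2). Set equal to p_x/p_y.
Solve for the ratio: y/x = [(1/2)·p_x/p_y]^(0.5).
With the ratio pinned down, the budget gives x* = M/(p_x + p_y·(y/x)) and y* = (y/x)·x*.
Numerically y/x = 0.877058, so x* = 27/(4 + 2.6·0.877058) = 4.2991 and y* = 0.877058·4.2991 = 3.7706.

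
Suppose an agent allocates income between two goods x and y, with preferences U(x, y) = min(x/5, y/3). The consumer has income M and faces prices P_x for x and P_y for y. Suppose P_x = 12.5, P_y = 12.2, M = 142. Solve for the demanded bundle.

x* = 7.1645, y* = 4.2987

With perfect complements, no substitution: consume in ratio x:y = 5:3.
Budget: P_x·x + P_y·(3/5)·x = M, so (5·P_x + 3·P_y)·x = 5·M.
Demand: x*(P_x,P_y,M) = 5·M/(5·P_x + 3·P_y), y* = 3·M/(5·P_x + 3·P_y).
Here 5·12.5 + 3·12.2 = 99.1, giving x* = 7.1645 and y* = 4.2987.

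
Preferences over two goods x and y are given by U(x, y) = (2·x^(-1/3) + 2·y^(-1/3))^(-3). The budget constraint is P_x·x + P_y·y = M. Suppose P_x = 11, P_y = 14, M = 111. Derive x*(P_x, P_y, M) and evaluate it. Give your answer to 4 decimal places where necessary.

x* = 4.8934

From the CES first-order condition, (y/x)^(4/3) = P_x/P_y.
Hence y/x = (P_x/P_y)^(1/(4/3)), i.e. raised to the 0.75 power.
With the ratio pinned down, the budget gives x* = M/(P_x + P_y·(y/x)) and y* = (y/x)·x*.
Numerically y/x = 0.834543, so x* = 111/(11 + 14·0.834543) = 4.8934.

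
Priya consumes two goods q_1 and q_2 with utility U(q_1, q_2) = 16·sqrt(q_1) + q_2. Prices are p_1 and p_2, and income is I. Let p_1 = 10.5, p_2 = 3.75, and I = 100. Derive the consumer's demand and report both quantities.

Set MRS = p_1/p_2: 8·q_1^(−1/2) = p_1/p_2.
Thus q_1* = (8·p_2/p_1)² — independent of I — with the rest of income spent on q_2.
Plugging in: q_1* = (8·3.75/10.5)² = 8.1633, q_2* = 3.8095.

q_1* = 8.1633, q_2* = 3.8095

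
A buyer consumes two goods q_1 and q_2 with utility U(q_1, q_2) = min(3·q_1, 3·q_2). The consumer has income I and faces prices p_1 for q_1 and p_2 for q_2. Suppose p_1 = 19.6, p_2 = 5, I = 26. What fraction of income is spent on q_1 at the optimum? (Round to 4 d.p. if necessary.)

Demand: q_1*(p_1,p_2,I) = 3·I/(3·p_1 + 3·p_2), q_2* = 3·I/(3·p_1 + 3·p_2).
Here 3·19.6 + 3·5 = 73.8, giving q_1* = 1.0569 and q_2* = 1.0569.
Expenditure on q_1: 19.6·1.0569 = 20.7154; share = 0.7967.

share on q_1 = 0.7967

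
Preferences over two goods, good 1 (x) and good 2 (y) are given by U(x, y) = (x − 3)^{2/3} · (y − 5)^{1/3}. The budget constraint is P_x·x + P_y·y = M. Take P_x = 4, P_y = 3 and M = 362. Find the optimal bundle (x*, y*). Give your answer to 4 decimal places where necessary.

This is Cobb-Douglas in (x−3, y−5): tangency gives 2/3·P_y·(y−5) = 1/3·P_x·(x−3).
Substituting into the budget: x* = 3 + 2/3·(M − 3·P_x − 5·P_y)/P_x, and y* = 5 + 1/3·(…)/P_y.
Discretionary income = 362 − 3·4 − 5·3 = 335; x* = 3 + 2/3·335/4 = 58.8333; y* = 5 + 1/3·335/3 = 42.2222.

x* = 58.8333, y* = 42.2222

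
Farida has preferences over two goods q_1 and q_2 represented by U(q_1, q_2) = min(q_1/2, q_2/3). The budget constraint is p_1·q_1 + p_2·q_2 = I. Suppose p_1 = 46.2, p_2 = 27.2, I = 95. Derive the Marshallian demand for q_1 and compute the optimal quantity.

q_1* = 1.092

Here 2·46.2 + 3·27.2 = 174, giving q_1* = 1.092.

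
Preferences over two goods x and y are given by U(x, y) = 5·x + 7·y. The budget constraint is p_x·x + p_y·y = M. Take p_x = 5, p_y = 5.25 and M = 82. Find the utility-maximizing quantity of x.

x* = 0

Perfect substitutes: compare marginal utility per dollar. 5/p_x vs 7/p_y → 1 vs 1.3333.
y gives more utility per dollar, so spend all income on y: y* = M/p_y, x* = 0.
Numerically: x* = 0, y* = 15.619.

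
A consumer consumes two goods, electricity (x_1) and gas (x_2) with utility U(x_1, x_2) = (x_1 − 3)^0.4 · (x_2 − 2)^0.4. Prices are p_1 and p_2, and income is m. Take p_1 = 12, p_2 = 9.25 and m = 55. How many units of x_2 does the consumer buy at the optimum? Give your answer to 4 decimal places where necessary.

This is Cobb-Douglas in (x_1−3, x_2−2): tangency gives 0.4·p_2·(x_2−2) = 0.4·p_1·(x_1−3).
After buying the subsistence bundle (3, 2), a share 0.5 of the remaining income goes to x_1: x_1* = 3 + 0.5·(m − 3p_1 − 2p_2)/p_1.
Discretionary income = 55 − 3·12 − 2·9.25 = 0.5; x_2* = 2 + 0.5·0.5/9.25 = 2.027.

x_2* = 2.027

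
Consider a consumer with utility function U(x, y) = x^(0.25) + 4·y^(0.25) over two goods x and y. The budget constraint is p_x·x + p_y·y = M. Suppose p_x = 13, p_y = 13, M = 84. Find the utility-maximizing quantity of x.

x* = 0.8792

From the CES first-order condition, (1/4)·(y/x)^(0.75) = p_x/p_y.
Solve for the ratio: y/x = [4·p_x/p_y]^(4/3).
With the ratio pinned down, the budget gives x* = M/(p_x + p_y·(y/x)) and y* = (y/x)·x*.
Numerically y/x = 6.349604, so x* = 84/(13 + 13·6.349604) = 0.8792.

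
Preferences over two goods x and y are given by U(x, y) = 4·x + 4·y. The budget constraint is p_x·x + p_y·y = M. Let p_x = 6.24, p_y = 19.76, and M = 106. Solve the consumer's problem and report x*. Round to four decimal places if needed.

x* = 16.9872

Linear utility — the consumer picks whichever good has higher MU/price: 4/6.24 = 0.641 vs 4/19.76 = 0.2024.
x gives more utility per dollar, so spend all income on x: x* = M/p_x, y* = 0.
Numerically: x* = 16.9872, y* = 0.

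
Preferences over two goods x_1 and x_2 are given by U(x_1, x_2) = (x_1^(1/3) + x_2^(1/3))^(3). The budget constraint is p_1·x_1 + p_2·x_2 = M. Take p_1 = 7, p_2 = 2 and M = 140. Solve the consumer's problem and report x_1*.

Substitute x_2 = (x_2/x_1)·x_1 into the budget: x_1* = M/(p_1 + p_2·(x_2/x_1)).
Numerically x_2/x_1 = 6.5479, so x_1* = 140/(7 + 2·6.5479) = 6.9666.

x_1* = 6.9666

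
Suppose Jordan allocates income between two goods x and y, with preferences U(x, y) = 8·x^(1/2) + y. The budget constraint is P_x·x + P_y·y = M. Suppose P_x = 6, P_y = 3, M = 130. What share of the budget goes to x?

share on x = 0.1846

Set MRS = P_x/P_y: 4·x^(−1/2) = P_x/P_y.
Thus x* = (4·P_y/P_x)² — independent of M — with the rest of income spent on y.
Plugging in: x* = (4·3/6)² = 4, y* = 35.3333.
Expenditure on x: 6·4 = 24; share = 0.1846.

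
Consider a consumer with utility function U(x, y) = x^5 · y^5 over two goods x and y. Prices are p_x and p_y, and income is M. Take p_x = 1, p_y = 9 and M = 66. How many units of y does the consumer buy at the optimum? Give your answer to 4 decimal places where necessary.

Tangency: MRS = y/x = p_x/p_y.
So 5·p_y·y = 5·p_x·x; combined with the budget, a share 0.5 of income goes to x.
Demand: x*(p_x,p_y,M) = 0.5·M/p_x and y* = 0.5·M/p_y.
At p_x=1, p_y=9, M=66: y* = 0.5·66/9 = 3.6667.

y* = 3.6667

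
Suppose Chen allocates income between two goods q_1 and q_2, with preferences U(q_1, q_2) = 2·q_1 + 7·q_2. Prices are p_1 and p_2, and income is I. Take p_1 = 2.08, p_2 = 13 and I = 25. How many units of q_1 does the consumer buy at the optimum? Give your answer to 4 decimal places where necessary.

q_1* = 12.0192

Perfect substitutes: compare marginal utility per dollar. 2/p_1 vs 7/p_2 → 0.9615 vs 0.5385.
q_1 gives more utility per dollar, so spend all income on q_1: q_1* = I/p_1, q_2* = 0.
Numerically: q_1* = 12.0192, q_2* = 0.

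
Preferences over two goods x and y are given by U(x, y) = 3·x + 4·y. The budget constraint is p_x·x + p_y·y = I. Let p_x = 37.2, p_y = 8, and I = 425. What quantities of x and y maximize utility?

x* = 0, y* = 53.125

Linear utility — the consumer picks whichever good has higher MU/price: 3/37.2 = 0.0806 vs 4/8 = 0.5.
y gives more utility per dollar, so spend all income on y: y* = I/p_y, x* = 0.
Numerically: x* = 0, y* = 53.125.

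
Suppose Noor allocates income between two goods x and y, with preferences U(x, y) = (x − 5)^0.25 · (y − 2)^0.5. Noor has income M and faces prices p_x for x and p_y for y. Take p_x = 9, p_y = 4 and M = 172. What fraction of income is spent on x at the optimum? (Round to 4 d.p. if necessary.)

share on x = 0.4922

This is Cobb-Douglas in (x−5, y−2): tangency gives 0.25·p_y·(y−2) = 0.5·p_x·(x−5).
After buying the subsistence bundle (5, 2), a share 1/3 of the remaining income goes to x: x* = 5 + 1/3·(M − 5p_x − 2p_y)/p_x.
Discretionary income = 172 − 5·9 − 2·4 = 119; x* = 5 + 1/3·119/9 = 9.4074; y* = 2 + 2/3·119/4 = 21.8333.
Expenditure on x: 9·9.4074 = 84.6667; share = 0.4922.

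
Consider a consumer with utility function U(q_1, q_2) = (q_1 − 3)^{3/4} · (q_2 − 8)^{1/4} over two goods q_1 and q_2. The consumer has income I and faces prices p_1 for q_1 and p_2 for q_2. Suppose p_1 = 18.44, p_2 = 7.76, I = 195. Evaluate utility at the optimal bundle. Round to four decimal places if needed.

Let q_1' = q_1−3, q_2' = q_2−8. MRS = 3·q_2'/q_1' = p_1/p_2.
Substituting into the budget: q_1* = 3 + 0.75·(I − 3·p_1 − 8·p_2)/p_1, and q_2* = 8 + 0.25·(…)/p_2.
Discretionary income = 195 − 3·18.44 − 8·7.76 = 77.6; q_1* = 3 + 0.75·77.6/18.44 = 6.1562; q_2* = 8 + 0.25·77.6/7.76 = 10.5.
Utility at the optimum: U(6.1562, 10.5) = 2.9775.

V = 2.9775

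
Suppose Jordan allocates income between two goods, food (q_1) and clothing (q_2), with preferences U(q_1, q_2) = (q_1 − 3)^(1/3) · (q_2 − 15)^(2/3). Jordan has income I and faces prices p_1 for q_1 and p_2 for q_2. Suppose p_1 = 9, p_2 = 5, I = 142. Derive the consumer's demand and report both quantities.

q_1* = 4.4815, q_2* = 20.3333

Substituting into the budget: q_1* = 3 + 1/3·(I − 3·p_1 − 15·p_2)/p_1, and q_2* = 15 + 2/3·(…)/p_2.
Discretionary income = 142 − 3·9 − 15·5 = 40; q_1* = 3 + 1/3·40/9 = 4.4815; q_2* = 15 + 2/3·40/5 = 20.3333.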